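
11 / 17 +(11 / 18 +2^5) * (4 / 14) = 10672 / 1071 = 9.96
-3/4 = -0.75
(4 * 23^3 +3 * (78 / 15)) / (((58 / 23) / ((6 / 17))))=16795842 / 2465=6813.73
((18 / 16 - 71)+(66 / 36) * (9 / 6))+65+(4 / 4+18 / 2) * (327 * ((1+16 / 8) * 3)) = 235423 / 8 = 29427.88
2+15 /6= 4.50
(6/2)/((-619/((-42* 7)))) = 882/619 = 1.42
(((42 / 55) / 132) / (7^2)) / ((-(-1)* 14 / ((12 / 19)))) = 3 / 563255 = 0.00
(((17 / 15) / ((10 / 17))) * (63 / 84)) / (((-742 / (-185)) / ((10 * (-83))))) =-887519 / 2968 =-299.03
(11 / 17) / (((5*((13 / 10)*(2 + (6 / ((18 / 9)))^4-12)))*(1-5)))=-11 / 31382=-0.00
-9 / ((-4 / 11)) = 99 / 4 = 24.75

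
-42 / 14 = -3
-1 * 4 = -4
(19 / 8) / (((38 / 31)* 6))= 31 / 96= 0.32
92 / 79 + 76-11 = 5227 / 79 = 66.16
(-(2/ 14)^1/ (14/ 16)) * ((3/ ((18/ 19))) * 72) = -1824/ 49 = -37.22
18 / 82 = 9 / 41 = 0.22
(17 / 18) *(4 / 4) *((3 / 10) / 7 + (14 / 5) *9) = 23.84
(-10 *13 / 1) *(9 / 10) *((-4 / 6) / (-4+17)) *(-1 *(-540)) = 3240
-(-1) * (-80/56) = -10/7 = -1.43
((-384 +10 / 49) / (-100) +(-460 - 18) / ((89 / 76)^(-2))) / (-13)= 2305492843 / 45991400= 50.13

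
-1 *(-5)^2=-25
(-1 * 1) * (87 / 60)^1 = -29 / 20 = -1.45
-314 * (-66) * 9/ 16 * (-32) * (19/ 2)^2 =-33666138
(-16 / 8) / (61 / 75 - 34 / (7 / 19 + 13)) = 1.16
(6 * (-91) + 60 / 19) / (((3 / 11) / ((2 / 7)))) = -75636 / 133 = -568.69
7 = 7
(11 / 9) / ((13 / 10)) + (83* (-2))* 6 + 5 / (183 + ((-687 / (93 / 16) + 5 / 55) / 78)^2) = -15260871590671402 / 15337053115137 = -995.03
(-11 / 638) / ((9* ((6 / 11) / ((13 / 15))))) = -0.00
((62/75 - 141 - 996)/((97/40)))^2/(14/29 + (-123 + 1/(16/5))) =-215630239437824/120041668575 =-1796.29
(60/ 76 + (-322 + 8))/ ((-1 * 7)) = 5951/ 133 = 44.74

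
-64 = -64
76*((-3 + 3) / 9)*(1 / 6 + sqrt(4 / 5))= 0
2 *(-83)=-166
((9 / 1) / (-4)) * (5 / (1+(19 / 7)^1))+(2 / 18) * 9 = -211 / 104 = -2.03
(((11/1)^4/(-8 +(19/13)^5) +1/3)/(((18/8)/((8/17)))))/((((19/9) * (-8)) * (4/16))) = 260924931104/478923405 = 544.82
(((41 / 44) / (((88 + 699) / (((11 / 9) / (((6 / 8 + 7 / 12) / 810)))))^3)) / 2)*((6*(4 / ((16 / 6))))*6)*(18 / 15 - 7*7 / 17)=-35.54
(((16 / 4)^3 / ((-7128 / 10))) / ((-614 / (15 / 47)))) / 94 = 100 / 201414411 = 0.00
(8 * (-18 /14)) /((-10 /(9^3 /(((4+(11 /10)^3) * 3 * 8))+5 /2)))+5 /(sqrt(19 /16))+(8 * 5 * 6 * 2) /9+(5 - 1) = 20 * sqrt(19) /19+2454166 /37317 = 70.35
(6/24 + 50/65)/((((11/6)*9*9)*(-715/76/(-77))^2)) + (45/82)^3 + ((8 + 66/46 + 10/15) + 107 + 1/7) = 170684794658204753/1448084643805800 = 117.87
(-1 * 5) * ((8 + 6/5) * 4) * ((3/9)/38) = -92/57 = -1.61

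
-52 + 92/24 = -289/6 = -48.17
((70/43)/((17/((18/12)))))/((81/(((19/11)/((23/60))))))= 13300/1664487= 0.01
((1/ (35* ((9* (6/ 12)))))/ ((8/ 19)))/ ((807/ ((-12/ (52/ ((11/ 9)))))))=-209/ 39655980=-0.00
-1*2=-2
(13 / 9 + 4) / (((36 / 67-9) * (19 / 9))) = -469 / 1539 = -0.30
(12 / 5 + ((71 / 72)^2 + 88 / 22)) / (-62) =-191093 / 1607040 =-0.12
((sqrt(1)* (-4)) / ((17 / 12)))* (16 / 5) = -768 / 85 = -9.04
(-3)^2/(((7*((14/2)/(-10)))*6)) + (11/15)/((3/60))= 2111/147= 14.36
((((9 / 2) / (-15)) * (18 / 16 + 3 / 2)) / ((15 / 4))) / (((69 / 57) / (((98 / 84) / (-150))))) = 931 / 690000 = 0.00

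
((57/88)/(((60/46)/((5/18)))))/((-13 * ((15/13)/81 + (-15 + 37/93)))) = 40641/55873312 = 0.00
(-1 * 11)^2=121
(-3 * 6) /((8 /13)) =-117 /4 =-29.25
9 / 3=3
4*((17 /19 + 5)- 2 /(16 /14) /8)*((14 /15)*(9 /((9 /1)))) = 24157 /1140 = 21.19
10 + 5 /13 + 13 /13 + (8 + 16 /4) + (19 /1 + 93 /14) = 8923 /182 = 49.03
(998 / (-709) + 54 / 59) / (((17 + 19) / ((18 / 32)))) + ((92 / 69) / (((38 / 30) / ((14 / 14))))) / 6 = 0.17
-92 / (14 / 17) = -782 / 7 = -111.71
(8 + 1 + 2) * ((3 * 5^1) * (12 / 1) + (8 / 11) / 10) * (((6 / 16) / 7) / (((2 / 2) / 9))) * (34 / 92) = 284121 / 805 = 352.95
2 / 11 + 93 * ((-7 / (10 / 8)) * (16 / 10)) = -229102 / 275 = -833.10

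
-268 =-268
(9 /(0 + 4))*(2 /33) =3 /22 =0.14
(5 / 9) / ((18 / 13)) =65 / 162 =0.40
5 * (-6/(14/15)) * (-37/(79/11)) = 165.60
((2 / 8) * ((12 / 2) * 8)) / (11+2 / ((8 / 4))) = 1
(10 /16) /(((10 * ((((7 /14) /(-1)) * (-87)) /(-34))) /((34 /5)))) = -289 /870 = -0.33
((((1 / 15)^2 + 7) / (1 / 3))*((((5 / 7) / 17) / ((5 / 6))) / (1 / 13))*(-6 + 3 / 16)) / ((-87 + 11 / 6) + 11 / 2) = 714519 / 711025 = 1.00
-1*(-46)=46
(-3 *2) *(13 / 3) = -26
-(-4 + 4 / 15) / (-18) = -28 / 135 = -0.21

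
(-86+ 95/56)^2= 22287841/3136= 7107.09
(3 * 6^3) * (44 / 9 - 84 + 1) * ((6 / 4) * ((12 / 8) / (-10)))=56943 / 5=11388.60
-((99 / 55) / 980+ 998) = -4890209 / 4900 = -998.00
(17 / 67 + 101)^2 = 46022656 / 4489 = 10252.32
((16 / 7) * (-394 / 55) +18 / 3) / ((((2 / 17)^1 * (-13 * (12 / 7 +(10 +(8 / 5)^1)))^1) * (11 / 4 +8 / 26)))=67898 / 407517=0.17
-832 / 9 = -92.44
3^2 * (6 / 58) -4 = -89 / 29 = -3.07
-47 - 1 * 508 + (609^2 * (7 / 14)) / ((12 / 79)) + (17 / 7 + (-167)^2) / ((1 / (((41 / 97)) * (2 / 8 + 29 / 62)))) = 206907157077 / 168392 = 1228723.20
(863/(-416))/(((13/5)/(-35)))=151025/5408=27.93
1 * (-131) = -131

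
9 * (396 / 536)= 891 / 134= 6.65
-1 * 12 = -12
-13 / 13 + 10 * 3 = 29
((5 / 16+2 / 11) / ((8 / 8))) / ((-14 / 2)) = -87 / 1232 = -0.07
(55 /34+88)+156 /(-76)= 56567 /646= 87.57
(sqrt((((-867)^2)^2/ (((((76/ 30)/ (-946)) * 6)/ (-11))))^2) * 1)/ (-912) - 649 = -424152260460.77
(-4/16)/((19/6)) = -3/38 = -0.08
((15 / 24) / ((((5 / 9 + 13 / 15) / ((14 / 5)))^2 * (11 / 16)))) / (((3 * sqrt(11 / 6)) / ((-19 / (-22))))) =125685 * sqrt(66) / 1362944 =0.75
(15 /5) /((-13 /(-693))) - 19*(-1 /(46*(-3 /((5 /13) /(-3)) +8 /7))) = 82158251 /513682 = 159.94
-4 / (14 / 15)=-30 / 7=-4.29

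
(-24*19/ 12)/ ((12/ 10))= -95/ 3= -31.67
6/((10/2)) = 6/5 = 1.20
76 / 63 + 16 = 17.21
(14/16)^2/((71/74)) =1813/2272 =0.80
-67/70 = -0.96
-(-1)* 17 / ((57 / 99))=561 / 19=29.53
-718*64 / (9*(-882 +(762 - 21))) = 45952 / 1269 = 36.21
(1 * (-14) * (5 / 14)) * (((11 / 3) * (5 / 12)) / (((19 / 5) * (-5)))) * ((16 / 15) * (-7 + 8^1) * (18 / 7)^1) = 440 / 399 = 1.10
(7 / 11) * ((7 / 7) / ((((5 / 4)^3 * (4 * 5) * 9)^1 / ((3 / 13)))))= 112 / 268125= 0.00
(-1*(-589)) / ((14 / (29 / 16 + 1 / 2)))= 21793 / 224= 97.29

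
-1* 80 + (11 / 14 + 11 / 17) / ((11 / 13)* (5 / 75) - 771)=-2862425855 / 35779492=-80.00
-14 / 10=-7 / 5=-1.40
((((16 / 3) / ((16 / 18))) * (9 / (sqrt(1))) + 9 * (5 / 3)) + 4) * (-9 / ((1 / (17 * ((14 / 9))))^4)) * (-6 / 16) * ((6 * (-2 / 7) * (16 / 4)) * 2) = -1652371215.01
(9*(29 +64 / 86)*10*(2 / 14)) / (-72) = -6395 / 1204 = -5.31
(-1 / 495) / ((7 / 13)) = -13 / 3465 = -0.00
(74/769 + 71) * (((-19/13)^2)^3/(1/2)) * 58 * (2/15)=596736352843816/55677241815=10717.78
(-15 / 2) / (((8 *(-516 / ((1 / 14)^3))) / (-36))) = -45 / 1887872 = -0.00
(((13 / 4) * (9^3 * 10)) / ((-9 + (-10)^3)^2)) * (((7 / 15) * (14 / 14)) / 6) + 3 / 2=6115857 / 4072324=1.50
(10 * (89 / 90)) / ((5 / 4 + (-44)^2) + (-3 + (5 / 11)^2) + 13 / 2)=43076 / 8454807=0.01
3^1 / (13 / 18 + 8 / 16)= 27 / 11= 2.45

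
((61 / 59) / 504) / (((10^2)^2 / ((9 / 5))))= 61 / 165200000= 0.00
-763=-763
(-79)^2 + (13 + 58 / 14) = 6258.14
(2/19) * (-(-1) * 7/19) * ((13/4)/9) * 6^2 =182/361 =0.50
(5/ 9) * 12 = 20/ 3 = 6.67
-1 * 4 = -4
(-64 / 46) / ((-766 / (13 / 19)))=208 / 167371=0.00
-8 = -8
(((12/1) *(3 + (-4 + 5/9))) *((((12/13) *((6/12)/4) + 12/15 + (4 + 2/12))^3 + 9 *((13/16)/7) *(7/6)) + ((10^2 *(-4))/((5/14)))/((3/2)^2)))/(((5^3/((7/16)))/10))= 606744510421/8897850000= 68.19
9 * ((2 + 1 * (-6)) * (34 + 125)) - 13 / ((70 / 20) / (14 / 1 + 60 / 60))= -40458 / 7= -5779.71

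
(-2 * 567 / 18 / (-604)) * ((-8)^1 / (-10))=63 / 755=0.08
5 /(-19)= -5 /19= -0.26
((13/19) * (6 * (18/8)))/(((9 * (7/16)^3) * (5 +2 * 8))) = 26624/45619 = 0.58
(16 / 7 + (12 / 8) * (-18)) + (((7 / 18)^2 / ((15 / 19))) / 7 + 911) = 30152371 / 34020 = 886.31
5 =5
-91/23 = -3.96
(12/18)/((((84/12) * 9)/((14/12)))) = 0.01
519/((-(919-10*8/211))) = -109509/193829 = -0.56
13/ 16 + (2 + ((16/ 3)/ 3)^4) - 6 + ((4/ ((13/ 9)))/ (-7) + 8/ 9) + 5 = 117447151/ 9552816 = 12.29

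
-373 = -373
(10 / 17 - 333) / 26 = -5651 / 442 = -12.79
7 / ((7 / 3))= 3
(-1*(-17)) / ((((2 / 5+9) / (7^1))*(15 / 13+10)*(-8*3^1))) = -1547 / 32712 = -0.05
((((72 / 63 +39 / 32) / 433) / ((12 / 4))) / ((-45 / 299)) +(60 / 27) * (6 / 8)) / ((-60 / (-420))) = 21665029 / 1870560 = 11.58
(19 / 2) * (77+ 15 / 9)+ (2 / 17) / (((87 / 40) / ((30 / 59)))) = 65215454 / 87261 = 747.36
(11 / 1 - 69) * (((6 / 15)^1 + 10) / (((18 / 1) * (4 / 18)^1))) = -754 / 5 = -150.80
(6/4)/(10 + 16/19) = 57/412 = 0.14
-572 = -572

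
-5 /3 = -1.67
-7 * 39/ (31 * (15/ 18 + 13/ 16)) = -13104/ 2449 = -5.35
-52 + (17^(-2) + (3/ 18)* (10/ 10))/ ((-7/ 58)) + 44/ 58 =-9266629/ 176001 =-52.65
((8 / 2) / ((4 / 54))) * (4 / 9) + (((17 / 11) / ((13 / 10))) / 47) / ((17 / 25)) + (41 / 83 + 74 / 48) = 26.07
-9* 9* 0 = 0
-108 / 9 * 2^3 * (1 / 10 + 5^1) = -2448 / 5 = -489.60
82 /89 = 0.92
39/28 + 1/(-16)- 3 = -187/112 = -1.67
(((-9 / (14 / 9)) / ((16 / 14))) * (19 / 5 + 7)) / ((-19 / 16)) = 4374 / 95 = 46.04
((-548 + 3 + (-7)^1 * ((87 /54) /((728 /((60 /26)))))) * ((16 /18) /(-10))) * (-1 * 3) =-442133 /3042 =-145.34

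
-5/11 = -0.45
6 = 6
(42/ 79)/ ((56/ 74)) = 111/ 158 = 0.70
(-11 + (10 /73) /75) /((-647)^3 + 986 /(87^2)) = 1047741 /25801574778685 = 0.00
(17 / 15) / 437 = 0.00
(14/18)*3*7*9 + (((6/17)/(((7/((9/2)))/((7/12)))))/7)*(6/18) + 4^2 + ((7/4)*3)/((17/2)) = 163.62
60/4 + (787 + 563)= 1365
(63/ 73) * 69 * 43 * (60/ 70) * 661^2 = 70002608778/ 73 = 958939846.27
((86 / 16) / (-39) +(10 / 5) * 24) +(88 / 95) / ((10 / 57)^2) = 3040369 / 39000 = 77.96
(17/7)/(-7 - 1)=-17/56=-0.30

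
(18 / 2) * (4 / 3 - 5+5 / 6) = -51 / 2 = -25.50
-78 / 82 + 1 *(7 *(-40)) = -11519 / 41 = -280.95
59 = 59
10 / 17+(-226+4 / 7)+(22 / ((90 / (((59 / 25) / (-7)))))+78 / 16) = -235671139 / 1071000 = -220.05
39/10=3.90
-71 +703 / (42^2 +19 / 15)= -1869464 / 26479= -70.60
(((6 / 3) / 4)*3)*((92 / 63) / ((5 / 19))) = 874 / 105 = 8.32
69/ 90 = 23/ 30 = 0.77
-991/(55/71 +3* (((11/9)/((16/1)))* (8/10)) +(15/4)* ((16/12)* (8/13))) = -54881580/223453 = -245.61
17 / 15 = 1.13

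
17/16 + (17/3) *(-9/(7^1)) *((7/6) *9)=-1207/16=-75.44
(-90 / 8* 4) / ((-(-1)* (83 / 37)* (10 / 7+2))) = -3885 / 664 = -5.85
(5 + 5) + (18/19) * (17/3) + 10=482/19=25.37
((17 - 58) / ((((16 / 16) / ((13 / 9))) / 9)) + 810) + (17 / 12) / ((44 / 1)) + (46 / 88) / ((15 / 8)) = 732101 / 2640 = 277.31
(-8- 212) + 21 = -199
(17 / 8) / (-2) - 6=-113 / 16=-7.06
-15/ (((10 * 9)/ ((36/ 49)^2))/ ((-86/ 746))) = 9288/ 895573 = 0.01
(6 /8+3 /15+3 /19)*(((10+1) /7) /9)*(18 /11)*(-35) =-421 /38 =-11.08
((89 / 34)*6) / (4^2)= 267 / 272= 0.98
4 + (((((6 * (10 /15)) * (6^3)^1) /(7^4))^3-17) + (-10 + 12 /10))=-1505475442189 /69206436005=-21.75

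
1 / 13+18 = 235 / 13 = 18.08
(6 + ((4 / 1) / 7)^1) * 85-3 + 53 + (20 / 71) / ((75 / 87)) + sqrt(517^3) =1513112 / 2485 + 517 * sqrt(517) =12364.25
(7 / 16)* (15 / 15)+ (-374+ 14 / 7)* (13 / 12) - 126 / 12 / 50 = -161109 / 400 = -402.77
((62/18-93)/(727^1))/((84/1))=-403/274806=-0.00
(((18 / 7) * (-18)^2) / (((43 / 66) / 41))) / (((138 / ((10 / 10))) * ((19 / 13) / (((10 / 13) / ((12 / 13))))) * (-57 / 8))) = -75984480 / 2499203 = -30.40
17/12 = 1.42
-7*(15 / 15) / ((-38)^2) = -7 / 1444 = -0.00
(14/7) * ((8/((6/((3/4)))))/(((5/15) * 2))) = 3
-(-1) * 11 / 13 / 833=11 / 10829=0.00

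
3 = 3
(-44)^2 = 1936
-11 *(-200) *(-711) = -1564200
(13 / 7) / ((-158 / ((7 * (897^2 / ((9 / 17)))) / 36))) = -19757621 / 5688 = -3473.56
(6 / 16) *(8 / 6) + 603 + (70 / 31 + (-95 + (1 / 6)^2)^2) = 386713327 / 40176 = 9625.48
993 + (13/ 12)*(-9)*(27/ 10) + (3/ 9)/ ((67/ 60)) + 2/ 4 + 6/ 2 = 2600869/ 2680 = 970.47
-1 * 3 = -3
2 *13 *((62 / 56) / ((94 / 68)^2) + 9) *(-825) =-205477.77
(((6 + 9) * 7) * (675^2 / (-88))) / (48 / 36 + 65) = -143521875 / 17512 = -8195.63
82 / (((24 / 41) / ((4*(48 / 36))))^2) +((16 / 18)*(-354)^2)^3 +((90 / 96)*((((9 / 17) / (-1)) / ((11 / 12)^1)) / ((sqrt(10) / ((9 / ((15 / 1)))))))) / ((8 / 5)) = 111955909834762696 / 81-243*sqrt(10) / 11968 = 1382171726355094.95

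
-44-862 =-906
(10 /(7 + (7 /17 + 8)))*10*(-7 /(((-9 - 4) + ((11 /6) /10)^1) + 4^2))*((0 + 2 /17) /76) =-10500 /475399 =-0.02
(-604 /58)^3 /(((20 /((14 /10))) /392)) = -18894915088 /609725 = -30989.24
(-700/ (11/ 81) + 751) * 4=-193756/ 11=-17614.18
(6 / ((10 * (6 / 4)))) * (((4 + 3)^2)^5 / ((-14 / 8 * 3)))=-322828856 / 15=-21521923.73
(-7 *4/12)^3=-343/27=-12.70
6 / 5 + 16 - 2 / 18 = 769 / 45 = 17.09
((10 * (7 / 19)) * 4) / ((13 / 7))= 1960 / 247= 7.94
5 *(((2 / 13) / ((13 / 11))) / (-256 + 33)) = -110 / 37687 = -0.00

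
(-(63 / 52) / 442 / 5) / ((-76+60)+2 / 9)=567 / 16318640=0.00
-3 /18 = -1 /6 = -0.17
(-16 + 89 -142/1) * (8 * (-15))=8280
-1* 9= -9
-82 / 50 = -41 / 25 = -1.64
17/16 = 1.06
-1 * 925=-925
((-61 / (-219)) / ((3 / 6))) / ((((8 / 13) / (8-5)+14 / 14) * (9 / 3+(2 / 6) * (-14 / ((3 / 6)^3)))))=-4758 / 353393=-0.01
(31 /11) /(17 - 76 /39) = 1209 /6457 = 0.19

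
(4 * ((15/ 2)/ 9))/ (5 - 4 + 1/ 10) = 100/ 33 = 3.03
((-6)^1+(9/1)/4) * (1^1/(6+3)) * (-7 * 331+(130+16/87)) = 951265/1044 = 911.17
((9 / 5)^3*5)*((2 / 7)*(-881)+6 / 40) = -25674651 / 3500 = -7335.61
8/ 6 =1.33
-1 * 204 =-204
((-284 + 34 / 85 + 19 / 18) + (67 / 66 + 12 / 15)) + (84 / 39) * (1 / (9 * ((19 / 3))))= -34318747 / 122265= -280.69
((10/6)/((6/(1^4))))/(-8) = -5/144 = -0.03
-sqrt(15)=-3.87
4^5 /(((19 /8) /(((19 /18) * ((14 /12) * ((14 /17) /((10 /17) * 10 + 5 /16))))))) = 3211264 /45495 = 70.58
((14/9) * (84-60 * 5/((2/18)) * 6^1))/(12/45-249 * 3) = 33.57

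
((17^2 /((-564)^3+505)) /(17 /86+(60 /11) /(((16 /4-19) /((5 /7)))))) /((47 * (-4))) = -136697 /990165351018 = -0.00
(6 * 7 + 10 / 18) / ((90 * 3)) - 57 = -138127 / 2430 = -56.84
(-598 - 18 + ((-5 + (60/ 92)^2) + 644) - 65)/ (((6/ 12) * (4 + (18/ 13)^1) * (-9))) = 95303/ 55545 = 1.72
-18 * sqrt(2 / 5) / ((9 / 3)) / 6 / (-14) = sqrt(10) / 70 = 0.05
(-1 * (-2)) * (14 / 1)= 28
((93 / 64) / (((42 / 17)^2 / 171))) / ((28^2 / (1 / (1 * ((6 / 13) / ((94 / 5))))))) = 104005031 / 49172480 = 2.12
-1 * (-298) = 298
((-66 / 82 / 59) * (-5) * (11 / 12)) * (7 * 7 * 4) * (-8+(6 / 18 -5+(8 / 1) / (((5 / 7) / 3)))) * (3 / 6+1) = 930853 / 2419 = 384.81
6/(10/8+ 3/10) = 120/31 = 3.87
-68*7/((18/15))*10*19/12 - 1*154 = -57911/9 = -6434.56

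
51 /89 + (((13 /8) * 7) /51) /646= 13450067 /23457552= 0.57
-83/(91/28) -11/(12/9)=-1757/52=-33.79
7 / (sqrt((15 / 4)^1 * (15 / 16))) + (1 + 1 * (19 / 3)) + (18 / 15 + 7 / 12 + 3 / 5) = 13.45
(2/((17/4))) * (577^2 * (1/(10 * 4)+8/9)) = 109533641/765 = 143181.23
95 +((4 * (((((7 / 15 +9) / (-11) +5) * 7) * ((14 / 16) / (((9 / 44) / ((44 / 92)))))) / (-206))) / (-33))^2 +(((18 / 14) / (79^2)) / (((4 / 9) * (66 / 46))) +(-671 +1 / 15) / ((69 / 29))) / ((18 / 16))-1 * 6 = -71510401801505042212 / 442369397684369925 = -161.65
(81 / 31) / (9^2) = 1 / 31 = 0.03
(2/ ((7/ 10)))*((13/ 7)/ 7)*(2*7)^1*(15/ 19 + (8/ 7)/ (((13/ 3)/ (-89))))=-1568760/ 6517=-240.72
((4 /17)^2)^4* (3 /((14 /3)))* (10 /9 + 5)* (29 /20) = 2613248 /48830302087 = 0.00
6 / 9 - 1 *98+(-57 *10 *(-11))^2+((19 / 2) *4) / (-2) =117938351 / 3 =39312783.67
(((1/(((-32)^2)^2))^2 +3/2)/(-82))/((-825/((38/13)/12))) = 6267216278327/1160358601257123840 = 0.00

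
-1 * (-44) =44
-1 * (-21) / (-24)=-7 / 8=-0.88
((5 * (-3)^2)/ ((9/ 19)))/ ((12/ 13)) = 1235/ 12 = 102.92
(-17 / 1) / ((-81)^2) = -17 / 6561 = -0.00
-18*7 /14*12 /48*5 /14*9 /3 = -135 /56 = -2.41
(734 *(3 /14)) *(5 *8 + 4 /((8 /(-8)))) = 39636 /7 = 5662.29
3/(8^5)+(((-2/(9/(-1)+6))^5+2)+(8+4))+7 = 168264409/7962624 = 21.13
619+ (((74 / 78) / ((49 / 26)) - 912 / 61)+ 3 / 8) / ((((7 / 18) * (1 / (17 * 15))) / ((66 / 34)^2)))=-34151.70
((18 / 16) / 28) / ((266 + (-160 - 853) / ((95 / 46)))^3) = -7716375 / 2173193585819648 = -0.00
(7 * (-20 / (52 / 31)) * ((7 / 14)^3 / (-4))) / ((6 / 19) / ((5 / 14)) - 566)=-103075 / 22333376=-0.00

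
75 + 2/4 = 151/2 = 75.50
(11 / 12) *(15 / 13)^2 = 825 / 676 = 1.22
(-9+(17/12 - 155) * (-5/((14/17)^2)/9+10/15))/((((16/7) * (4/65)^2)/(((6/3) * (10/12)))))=6448511875/2322432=2776.62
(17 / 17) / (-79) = -1 / 79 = -0.01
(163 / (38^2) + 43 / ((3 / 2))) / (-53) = -124673 / 229596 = -0.54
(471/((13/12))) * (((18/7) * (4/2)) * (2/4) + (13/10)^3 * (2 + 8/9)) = 3877.41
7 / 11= 0.64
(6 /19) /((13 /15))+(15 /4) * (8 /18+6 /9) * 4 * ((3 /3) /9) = 14780 /6669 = 2.22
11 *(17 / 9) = 187 / 9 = 20.78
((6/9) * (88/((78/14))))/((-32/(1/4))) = -77/936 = -0.08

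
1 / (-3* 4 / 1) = -1 / 12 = -0.08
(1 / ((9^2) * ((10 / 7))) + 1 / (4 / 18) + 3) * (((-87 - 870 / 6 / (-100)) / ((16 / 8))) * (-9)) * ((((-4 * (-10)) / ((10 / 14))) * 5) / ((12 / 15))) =36422057 / 36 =1011723.81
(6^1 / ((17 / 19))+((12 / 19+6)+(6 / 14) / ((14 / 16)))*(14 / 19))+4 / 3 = 1712330 / 128877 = 13.29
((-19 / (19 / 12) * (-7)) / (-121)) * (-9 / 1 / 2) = 378 / 121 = 3.12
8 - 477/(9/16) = -840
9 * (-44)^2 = 17424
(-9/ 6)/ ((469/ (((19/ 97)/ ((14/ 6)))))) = -171/ 636902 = -0.00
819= 819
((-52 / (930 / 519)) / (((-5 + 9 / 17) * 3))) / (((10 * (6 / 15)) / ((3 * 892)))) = 8525959 / 5890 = 1447.53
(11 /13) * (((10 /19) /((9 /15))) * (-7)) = -3850 /741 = -5.20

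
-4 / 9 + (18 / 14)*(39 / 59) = 1507 / 3717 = 0.41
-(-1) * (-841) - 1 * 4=-845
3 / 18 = 1 / 6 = 0.17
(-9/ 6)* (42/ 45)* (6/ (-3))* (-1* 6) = -84/ 5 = -16.80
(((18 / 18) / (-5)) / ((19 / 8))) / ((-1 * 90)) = 0.00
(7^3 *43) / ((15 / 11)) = 162239 / 15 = 10815.93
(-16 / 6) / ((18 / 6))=-8 / 9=-0.89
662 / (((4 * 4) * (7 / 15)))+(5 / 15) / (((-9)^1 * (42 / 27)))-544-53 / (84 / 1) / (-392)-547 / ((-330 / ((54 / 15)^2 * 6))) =-14781183041 / 45276000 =-326.47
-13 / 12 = -1.08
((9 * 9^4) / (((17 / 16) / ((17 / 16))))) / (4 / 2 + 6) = 59049 / 8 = 7381.12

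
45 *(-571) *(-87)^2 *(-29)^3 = 4743305761995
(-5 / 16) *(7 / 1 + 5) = -15 / 4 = -3.75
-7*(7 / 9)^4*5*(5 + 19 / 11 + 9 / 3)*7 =-62942215 / 72171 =-872.13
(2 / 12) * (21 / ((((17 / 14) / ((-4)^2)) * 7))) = 112 / 17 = 6.59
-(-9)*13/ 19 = 117/ 19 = 6.16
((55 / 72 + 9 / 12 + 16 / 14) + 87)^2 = 2041864969 / 254016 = 8038.33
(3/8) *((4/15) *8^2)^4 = 536870912/16875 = 31814.57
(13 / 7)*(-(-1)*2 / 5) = 26 / 35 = 0.74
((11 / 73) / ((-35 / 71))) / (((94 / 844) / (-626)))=206318332 / 120085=1718.10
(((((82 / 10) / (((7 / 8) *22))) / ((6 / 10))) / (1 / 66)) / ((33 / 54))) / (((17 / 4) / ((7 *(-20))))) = -472320 / 187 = -2525.78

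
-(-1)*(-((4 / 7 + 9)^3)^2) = -90458382169 / 117649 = -768883.56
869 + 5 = 874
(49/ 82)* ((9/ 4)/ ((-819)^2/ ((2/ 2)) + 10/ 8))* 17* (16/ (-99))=-6664/ 1210055099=-0.00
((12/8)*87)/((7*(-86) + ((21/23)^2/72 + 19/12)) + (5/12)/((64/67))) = -0.22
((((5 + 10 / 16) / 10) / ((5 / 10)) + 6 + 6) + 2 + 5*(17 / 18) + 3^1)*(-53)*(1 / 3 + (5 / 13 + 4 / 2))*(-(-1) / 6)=-4620805 / 8424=-548.53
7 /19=0.37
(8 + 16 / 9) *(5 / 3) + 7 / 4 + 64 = 8861 / 108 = 82.05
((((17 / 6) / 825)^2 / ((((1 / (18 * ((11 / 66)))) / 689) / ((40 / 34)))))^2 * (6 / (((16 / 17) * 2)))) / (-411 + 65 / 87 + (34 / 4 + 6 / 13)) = -0.00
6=6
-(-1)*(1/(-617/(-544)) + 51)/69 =32011/42573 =0.75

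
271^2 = 73441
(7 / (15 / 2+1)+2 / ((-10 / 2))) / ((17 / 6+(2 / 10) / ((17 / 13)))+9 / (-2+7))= 216 / 2441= 0.09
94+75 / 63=1999 / 21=95.19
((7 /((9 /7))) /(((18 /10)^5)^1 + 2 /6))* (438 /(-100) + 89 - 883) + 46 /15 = -21156743 /94880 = -222.98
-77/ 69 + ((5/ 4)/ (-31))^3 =-146818673/ 131557056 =-1.12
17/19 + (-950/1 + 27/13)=-233916/247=-947.03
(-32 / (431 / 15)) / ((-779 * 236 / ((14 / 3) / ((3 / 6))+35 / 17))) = 23240 / 336756247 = 0.00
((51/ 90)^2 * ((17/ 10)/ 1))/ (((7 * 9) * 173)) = 4913/ 98091000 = 0.00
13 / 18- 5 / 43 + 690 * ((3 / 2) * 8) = 6409189 / 774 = 8280.61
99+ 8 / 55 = 5453 / 55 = 99.15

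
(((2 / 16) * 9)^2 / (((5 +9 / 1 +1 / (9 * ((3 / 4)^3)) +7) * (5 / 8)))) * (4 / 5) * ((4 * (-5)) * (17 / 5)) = -5.18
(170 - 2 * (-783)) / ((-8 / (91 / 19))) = -19747 / 19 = -1039.32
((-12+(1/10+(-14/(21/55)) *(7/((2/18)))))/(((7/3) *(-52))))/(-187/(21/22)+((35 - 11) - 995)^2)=208971/10293684440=0.00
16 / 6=8 / 3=2.67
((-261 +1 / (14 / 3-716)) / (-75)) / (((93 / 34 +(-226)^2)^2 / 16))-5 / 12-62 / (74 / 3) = -104669422214714375767 / 35721155881483977300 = -2.93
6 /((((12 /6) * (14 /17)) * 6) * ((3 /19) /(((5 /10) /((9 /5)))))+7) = 9690 /20377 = 0.48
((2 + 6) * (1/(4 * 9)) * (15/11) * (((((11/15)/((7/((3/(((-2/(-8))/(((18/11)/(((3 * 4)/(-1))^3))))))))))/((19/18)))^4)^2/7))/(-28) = -0.00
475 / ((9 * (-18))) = -475 / 162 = -2.93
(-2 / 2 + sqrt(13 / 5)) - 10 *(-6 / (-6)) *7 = -69.39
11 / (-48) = -11 / 48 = -0.23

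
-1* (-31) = 31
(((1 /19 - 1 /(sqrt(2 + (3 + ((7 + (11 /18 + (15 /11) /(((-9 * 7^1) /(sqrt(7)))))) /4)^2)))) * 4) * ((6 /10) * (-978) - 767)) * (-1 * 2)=-42888384 * sqrt(7) /(5 * sqrt(37852483 - 90420 * sqrt(7))) + 54152 /95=-3130.38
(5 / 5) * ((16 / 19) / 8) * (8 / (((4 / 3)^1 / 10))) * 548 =3461.05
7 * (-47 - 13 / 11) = -3710 / 11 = -337.27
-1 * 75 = -75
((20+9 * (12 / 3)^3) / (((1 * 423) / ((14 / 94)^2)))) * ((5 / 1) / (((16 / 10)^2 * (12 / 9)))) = 912625 / 19934016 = 0.05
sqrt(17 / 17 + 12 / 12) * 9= 9 * sqrt(2)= 12.73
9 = 9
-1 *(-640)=640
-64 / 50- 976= -24432 / 25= -977.28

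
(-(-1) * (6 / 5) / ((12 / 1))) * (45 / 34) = 9 / 68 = 0.13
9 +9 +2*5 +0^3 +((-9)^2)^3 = 531469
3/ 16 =0.19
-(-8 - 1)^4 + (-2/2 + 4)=-6558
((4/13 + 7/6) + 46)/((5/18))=11109/65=170.91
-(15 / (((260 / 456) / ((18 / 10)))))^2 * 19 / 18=-10000422 / 4225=-2366.96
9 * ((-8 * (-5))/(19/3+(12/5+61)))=2700/523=5.16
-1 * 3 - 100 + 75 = -28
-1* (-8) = 8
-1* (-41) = 41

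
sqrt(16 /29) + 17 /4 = 4 * sqrt(29) /29 + 17 /4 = 4.99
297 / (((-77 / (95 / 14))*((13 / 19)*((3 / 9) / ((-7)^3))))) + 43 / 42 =10746347 / 273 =39363.91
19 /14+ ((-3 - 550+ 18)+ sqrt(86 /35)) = -7471 /14+ sqrt(3010) /35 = -532.08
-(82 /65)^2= -6724 /4225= -1.59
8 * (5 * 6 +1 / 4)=242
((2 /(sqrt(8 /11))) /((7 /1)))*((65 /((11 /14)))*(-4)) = -260*sqrt(22) /11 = -110.86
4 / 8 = 1 / 2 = 0.50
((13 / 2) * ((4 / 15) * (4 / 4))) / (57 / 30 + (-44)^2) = 52 / 58137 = 0.00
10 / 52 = 5 / 26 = 0.19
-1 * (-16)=16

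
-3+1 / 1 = -2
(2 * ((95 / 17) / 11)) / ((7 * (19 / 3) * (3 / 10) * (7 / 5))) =500 / 9163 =0.05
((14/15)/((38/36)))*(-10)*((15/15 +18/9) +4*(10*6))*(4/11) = -163296/209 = -781.32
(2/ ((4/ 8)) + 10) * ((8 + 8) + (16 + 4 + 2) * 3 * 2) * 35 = 72520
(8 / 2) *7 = 28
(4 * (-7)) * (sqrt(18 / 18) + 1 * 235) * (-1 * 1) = 6608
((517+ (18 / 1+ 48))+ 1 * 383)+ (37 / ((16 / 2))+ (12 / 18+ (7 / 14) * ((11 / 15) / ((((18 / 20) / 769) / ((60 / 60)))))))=277471 / 216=1284.59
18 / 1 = 18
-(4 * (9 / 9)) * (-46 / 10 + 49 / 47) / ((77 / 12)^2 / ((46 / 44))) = 0.36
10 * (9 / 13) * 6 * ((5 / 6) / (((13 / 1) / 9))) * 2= 8100 / 169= 47.93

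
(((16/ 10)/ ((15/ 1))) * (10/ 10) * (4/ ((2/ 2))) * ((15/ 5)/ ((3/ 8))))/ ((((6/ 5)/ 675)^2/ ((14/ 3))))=5040000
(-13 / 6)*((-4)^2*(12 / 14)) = -208 / 7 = -29.71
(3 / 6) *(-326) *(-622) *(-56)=-5677616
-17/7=-2.43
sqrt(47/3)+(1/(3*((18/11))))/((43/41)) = 451/2322+sqrt(141)/3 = 4.15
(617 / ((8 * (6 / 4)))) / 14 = 617 / 168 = 3.67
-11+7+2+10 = 8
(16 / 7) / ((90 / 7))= 0.18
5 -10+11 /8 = -29 /8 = -3.62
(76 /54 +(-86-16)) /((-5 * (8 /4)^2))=679 /135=5.03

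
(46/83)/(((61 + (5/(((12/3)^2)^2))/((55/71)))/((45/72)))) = 80960/14263301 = 0.01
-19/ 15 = -1.27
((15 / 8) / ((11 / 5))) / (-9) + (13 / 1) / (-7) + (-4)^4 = 469481 / 1848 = 254.05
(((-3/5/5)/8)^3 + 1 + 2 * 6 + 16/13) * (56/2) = 10359997543/26000000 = 398.46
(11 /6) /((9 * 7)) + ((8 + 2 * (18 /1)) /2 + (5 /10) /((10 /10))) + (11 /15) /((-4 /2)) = 41887 /1890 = 22.16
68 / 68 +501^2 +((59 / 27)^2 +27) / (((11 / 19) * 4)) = 2012895067 / 8019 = 251015.72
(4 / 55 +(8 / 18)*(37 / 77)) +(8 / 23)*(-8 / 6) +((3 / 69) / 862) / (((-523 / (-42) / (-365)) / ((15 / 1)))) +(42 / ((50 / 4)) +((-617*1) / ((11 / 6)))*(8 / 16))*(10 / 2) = -14816286121234 / 17964289035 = -824.76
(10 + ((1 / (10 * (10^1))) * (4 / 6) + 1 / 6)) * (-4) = -3052 / 75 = -40.69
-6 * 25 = -150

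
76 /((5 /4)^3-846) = -4864 /54019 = -0.09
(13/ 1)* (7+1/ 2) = 195/ 2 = 97.50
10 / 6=5 / 3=1.67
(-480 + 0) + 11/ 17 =-8149/ 17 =-479.35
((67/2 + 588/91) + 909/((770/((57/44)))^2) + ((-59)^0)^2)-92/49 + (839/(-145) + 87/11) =17833020652597/432741108800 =41.21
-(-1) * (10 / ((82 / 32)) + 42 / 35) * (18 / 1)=18828 / 205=91.84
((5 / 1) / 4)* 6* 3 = 22.50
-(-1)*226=226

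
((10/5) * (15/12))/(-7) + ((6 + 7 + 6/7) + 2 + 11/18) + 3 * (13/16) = 18.55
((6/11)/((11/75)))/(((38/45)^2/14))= 3189375/43681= 73.02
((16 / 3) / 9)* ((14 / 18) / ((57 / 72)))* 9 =896 / 171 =5.24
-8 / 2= -4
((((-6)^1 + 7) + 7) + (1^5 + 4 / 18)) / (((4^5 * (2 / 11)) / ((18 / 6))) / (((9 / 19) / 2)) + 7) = 2739 / 79903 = 0.03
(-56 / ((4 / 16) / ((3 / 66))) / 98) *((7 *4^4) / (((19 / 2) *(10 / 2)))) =-4096 / 1045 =-3.92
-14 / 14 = -1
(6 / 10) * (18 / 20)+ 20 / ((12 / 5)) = 1331 / 150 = 8.87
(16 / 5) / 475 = 16 / 2375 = 0.01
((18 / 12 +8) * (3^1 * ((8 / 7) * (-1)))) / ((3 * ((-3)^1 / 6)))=152 / 7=21.71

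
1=1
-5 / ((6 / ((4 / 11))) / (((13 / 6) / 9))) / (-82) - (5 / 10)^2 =-36401 / 146124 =-0.25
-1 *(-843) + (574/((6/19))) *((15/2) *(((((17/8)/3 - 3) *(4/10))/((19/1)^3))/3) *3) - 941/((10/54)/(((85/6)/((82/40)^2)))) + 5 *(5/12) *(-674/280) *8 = -16328.39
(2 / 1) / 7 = 2 / 7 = 0.29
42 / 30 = 7 / 5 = 1.40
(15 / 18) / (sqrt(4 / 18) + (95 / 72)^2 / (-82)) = 3197016000 / 40074062207 + 50194391040*sqrt(2) / 40074062207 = 1.85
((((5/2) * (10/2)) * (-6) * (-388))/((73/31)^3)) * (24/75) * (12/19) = 3328965504/7391323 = 450.39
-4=-4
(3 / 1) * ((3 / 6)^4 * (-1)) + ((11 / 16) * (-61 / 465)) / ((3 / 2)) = -0.25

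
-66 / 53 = -1.25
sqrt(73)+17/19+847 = sqrt(73)+16110/19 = 856.44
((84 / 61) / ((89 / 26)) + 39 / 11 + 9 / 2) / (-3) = -336327 / 119438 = -2.82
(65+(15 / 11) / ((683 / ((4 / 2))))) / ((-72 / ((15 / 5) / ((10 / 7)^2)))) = -957215 / 721248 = -1.33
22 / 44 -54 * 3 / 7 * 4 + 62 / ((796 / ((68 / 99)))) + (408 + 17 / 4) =176648977 / 551628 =320.23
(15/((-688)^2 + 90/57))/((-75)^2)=19/3372587250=0.00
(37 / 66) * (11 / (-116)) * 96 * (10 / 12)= -370 / 87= -4.25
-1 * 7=-7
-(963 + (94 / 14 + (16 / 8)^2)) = -6816 / 7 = -973.71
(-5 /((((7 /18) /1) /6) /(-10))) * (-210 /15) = -10800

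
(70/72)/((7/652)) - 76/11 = 8281/99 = 83.65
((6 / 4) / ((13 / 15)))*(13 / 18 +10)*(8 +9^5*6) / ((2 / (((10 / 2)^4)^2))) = 5136740234375 / 4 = 1284185058593.75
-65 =-65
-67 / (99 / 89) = -5963 / 99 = -60.23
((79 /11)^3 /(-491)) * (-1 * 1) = 493039 /653521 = 0.75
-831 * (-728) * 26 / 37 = 15729168 / 37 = 425112.65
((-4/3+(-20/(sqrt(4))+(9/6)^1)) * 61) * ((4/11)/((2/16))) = -57584/33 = -1744.97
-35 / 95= -7 / 19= -0.37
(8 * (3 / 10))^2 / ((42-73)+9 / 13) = -936 / 4925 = -0.19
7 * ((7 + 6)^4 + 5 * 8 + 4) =200235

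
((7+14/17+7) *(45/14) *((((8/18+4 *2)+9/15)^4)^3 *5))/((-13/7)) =-289241727288091099745190787310414/7525188990439453125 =-38436473509909.83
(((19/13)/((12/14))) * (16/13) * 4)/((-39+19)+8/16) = -0.43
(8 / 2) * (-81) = -324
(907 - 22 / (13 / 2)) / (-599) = -1.51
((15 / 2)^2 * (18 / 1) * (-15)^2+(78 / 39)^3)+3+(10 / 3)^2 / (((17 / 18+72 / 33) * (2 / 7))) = 282060893 / 1238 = 227835.94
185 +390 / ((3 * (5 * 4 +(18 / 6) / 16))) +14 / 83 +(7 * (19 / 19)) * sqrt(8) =14 * sqrt(2) +5136827 / 26809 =211.41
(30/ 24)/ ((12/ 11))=55/ 48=1.15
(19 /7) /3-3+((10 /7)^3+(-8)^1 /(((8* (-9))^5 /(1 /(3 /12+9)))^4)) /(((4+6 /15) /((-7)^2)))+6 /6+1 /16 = 31.43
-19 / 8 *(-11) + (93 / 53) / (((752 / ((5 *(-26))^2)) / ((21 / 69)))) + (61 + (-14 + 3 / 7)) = 274496517 / 3208408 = 85.56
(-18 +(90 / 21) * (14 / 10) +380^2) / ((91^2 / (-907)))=-130959916 / 8281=-15814.51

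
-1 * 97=-97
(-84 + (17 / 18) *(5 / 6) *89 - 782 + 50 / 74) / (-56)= 3177931 / 223776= 14.20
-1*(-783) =783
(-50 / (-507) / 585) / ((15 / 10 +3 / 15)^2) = 1000 / 17143191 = 0.00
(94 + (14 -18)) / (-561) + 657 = 122829 / 187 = 656.84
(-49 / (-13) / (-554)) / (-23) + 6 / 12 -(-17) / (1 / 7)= 9897373 / 82823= 119.50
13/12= 1.08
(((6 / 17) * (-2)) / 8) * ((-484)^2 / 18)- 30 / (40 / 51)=-242059 / 204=-1186.56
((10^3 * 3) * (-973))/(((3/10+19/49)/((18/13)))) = -25745580000/4381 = -5876644.60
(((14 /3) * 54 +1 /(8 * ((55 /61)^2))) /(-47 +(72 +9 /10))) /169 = 6102121 /105925820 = 0.06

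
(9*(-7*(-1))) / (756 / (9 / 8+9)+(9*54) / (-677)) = 0.85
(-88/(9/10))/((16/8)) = -440/9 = -48.89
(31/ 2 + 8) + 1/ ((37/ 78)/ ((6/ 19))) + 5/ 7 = 244869/ 9842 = 24.88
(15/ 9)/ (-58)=-5/ 174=-0.03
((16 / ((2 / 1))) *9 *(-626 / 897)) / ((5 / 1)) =-15024 / 1495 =-10.05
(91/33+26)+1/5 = 4778/165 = 28.96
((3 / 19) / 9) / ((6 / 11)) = 0.03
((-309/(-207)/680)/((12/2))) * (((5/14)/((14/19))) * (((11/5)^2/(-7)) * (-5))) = 236797/386245440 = 0.00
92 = 92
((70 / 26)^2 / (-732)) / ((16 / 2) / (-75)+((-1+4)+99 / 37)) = -1133125 / 637261144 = -0.00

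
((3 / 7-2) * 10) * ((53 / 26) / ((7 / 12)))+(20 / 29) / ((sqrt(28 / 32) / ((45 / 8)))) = -34980 / 637+225 * sqrt(14) / 203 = -50.77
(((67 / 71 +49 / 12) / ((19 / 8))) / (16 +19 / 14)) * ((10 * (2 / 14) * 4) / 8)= 85660 / 983421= 0.09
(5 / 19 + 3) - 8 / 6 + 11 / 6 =143 / 38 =3.76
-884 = -884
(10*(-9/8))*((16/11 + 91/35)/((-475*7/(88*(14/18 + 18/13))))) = 112838/43225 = 2.61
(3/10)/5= 0.06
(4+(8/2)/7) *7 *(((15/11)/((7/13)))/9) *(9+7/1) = 33280/231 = 144.07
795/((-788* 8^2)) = -795/50432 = -0.02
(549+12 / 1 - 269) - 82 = 210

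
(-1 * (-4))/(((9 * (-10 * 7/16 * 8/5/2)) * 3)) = -8/189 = -0.04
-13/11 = -1.18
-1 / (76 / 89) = -89 / 76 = -1.17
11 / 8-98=-773 / 8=-96.62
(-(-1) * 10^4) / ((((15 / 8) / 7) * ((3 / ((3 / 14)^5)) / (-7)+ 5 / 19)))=-39.37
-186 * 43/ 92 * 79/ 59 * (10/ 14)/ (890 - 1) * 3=-4738815/ 16889222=-0.28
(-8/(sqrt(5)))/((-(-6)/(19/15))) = -76 *sqrt(5)/225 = -0.76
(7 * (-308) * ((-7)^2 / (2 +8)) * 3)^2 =25111473156 / 25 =1004458926.24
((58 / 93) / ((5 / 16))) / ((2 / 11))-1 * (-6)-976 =-445946 / 465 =-959.02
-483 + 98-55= -440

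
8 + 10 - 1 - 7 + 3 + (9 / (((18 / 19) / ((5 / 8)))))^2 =12353 / 256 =48.25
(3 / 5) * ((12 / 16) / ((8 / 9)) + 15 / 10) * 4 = 45 / 8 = 5.62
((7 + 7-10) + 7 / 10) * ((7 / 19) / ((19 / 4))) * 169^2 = 18793138 / 1805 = 10411.71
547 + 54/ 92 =25189/ 46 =547.59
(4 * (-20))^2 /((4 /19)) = 30400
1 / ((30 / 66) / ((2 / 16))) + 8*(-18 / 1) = -5749 / 40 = -143.72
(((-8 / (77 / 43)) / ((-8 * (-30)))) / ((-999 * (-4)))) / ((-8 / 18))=43 / 4102560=0.00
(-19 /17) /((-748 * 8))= 19 /101728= 0.00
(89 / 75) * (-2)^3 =-712 / 75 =-9.49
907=907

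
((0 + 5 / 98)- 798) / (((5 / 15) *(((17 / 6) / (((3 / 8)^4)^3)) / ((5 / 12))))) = -623372321385 / 228973296484352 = -0.00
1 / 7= 0.14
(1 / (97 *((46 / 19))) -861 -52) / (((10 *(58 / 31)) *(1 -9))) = 126287397 / 20703680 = 6.10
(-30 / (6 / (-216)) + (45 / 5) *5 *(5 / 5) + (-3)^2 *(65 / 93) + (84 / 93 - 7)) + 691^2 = 14836792 / 31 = 478606.19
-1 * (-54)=54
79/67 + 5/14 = 1.54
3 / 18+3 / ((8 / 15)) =139 / 24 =5.79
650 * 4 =2600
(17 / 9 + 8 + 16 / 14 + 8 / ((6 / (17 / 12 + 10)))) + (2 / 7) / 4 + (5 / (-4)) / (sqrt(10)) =3317 / 126-sqrt(10) / 8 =25.93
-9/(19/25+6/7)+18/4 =-603/566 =-1.07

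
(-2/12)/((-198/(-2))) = -1/594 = -0.00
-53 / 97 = -0.55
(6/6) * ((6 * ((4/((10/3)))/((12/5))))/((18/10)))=5/3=1.67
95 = 95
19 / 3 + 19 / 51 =114 / 17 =6.71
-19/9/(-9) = 19/81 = 0.23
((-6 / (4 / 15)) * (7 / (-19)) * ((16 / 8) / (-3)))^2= 11025 / 361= 30.54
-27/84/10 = -9/280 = -0.03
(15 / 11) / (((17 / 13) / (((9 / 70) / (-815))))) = -351 / 2133670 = -0.00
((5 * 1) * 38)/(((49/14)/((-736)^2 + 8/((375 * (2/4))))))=15438337216/525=29406356.60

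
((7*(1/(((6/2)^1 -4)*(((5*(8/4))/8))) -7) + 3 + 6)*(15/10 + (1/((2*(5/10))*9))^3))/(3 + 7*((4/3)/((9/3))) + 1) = -41591/4320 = -9.63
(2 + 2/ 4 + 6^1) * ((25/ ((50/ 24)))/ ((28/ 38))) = 969/ 7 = 138.43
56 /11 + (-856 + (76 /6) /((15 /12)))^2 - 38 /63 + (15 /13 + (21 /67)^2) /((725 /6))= 20978322184593758 /29320015725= 715494.92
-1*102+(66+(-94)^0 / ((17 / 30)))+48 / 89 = -50982 / 1513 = -33.70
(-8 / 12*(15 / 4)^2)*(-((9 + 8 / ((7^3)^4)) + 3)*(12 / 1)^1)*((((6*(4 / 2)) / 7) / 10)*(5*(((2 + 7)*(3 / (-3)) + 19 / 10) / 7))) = -796012426967850 / 678223072849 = -1173.67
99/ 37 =2.68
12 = 12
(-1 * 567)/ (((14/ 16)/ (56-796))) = 479520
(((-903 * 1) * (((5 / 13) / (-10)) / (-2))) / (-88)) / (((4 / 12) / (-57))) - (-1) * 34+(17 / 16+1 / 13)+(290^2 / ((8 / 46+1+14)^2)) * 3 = 611521318585 / 557361376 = 1097.17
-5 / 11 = -0.45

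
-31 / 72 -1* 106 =-7663 / 72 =-106.43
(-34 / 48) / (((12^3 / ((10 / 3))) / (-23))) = 1955 / 62208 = 0.03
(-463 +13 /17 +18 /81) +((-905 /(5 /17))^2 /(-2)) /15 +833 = -482296769 /1530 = -315226.65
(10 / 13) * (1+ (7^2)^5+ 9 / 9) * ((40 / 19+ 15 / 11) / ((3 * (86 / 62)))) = 21162104220750 / 116831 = 181134324.12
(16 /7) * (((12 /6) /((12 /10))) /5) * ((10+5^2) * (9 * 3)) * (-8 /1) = -5760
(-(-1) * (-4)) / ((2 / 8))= -16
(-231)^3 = -12326391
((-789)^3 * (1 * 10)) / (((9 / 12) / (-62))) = 406033097040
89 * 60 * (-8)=-42720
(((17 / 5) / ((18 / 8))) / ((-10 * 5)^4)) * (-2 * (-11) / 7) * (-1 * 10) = -0.00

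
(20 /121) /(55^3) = 4 /4026275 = 0.00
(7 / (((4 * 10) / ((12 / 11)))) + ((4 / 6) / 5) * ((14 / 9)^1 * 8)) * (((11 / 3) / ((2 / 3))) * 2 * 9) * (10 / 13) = 5495 / 39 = 140.90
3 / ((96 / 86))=43 / 16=2.69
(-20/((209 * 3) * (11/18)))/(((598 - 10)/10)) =-100/112651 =-0.00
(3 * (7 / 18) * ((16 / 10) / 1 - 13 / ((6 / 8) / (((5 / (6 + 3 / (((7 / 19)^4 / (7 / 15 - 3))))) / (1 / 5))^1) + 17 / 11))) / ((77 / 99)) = 1487590389 / 351592610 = 4.23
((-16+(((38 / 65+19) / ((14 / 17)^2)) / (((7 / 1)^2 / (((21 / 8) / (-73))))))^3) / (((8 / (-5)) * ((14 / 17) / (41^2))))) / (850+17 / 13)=3799521442633389981525919651 / 158462535260313936553574400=23.98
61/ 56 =1.09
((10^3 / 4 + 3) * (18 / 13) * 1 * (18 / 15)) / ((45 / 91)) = 21252 / 25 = 850.08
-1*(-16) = 16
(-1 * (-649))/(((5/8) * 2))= 519.20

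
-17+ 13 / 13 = -16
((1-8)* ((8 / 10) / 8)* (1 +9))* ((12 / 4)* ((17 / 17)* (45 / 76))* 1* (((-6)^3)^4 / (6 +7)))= -514264826880 / 247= -2082043833.52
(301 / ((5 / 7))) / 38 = 2107 / 190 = 11.09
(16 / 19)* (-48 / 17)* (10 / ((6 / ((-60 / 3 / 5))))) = 15.85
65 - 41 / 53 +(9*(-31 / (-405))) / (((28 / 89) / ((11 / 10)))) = 44498897 / 667800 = 66.64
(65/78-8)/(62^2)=-43/23064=-0.00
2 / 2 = 1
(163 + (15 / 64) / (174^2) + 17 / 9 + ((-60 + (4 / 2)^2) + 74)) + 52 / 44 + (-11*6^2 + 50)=-3451410011 / 21314304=-161.93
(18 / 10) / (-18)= -1 / 10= -0.10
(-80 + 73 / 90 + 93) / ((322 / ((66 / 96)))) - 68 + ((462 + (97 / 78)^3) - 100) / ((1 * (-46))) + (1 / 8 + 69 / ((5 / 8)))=21174666887 / 611222976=34.64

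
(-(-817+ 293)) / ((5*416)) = 131 / 520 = 0.25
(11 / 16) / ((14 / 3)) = 33 / 224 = 0.15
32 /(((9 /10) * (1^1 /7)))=2240 /9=248.89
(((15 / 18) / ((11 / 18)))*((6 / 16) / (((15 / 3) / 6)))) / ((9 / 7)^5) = 16807 / 96228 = 0.17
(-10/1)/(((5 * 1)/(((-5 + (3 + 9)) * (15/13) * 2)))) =-420/13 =-32.31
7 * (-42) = -294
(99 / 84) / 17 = 33 / 476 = 0.07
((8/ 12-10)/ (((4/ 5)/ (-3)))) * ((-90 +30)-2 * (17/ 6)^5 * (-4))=47653795/ 972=49026.54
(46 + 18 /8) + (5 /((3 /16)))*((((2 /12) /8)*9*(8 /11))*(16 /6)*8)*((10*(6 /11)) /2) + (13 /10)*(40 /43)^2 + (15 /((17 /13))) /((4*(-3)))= 988841476 /3803393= 259.99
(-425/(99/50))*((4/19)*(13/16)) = -138125/3762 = -36.72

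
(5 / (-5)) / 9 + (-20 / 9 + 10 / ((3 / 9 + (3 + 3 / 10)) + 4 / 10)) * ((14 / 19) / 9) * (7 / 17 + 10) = 114031 / 1055241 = 0.11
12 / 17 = 0.71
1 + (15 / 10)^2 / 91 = 373 / 364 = 1.02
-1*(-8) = 8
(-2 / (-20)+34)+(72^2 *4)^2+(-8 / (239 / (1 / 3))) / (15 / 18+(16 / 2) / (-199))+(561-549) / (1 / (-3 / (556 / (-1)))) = 135273486352969597 / 314602870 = 429981730.15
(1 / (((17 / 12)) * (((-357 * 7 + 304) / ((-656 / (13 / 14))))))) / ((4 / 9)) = 247968 / 485095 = 0.51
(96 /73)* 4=384 /73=5.26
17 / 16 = 1.06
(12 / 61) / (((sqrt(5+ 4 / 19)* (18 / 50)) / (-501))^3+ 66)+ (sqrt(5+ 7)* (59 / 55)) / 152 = 1343969166937500* sqrt(209) / 97494966249561646035696971831+ 290596024588857365234375000 / 97494966249561646035696971831+ 59* sqrt(3) / 4180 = 0.03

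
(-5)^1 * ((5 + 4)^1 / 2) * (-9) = 405 / 2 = 202.50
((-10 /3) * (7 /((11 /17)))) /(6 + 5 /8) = -9520 /1749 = -5.44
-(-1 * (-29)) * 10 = -290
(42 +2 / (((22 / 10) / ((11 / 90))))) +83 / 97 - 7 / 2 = 68909 / 1746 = 39.47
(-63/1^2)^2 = 3969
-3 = -3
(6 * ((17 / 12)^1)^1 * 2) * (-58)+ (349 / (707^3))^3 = -43516267636134239357245719753 / 44134145675592534845119907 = -986.00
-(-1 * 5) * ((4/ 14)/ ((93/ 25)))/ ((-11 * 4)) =-0.01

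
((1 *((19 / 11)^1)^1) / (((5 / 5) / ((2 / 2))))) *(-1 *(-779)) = 14801 / 11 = 1345.55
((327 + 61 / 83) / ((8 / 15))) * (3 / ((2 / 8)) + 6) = 11061.05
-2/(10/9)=-1.80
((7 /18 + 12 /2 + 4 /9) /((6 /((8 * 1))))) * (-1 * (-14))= 1148 /9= 127.56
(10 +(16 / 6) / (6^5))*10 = 145805 / 1458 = 100.00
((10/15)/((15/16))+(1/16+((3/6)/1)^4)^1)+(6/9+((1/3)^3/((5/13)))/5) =8219/5400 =1.52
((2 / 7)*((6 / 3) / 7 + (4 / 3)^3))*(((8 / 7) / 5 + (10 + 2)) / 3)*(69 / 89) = 9883376 / 4121145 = 2.40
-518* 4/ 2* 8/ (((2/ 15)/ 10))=-621600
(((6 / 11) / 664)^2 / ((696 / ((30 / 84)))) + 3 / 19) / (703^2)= 129956741661 / 406763344258380032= 0.00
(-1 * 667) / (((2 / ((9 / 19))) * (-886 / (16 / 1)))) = 24012 / 8417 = 2.85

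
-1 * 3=-3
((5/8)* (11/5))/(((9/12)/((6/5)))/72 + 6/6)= 792/581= 1.36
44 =44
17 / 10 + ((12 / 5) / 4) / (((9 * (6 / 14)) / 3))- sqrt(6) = 13 / 6- sqrt(6) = -0.28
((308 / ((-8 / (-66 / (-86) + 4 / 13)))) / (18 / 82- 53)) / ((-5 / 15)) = -5692071 / 2419352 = -2.35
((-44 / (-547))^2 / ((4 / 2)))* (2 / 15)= 1936 / 4488135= 0.00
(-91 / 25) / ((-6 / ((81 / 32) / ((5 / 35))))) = 17199 / 1600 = 10.75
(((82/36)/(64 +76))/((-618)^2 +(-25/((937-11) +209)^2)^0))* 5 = 0.00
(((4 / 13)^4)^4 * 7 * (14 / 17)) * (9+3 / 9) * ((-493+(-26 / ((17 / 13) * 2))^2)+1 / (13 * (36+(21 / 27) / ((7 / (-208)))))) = -168710539805043195904 / 1232485308945694884680041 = -0.00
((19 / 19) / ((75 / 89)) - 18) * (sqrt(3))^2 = -1261 / 25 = -50.44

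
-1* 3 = -3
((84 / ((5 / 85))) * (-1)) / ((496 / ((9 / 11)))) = -3213 / 1364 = -2.36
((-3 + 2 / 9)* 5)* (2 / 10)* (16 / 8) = -50 / 9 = -5.56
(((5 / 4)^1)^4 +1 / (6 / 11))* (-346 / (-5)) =567959 / 1920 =295.81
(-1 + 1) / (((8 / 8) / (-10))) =0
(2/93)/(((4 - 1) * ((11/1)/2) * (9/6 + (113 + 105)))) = 0.00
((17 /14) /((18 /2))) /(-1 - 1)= -17 /252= -0.07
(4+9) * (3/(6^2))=13/12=1.08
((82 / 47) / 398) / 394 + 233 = 858624147 / 3685082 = 233.00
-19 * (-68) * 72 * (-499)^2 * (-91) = -2107839281184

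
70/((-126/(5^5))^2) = 48828125/1134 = 43058.31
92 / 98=46 / 49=0.94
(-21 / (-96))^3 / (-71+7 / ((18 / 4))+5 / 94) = -145089 / 961822720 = -0.00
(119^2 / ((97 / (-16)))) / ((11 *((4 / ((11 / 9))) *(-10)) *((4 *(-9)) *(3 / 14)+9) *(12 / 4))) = 198254 / 117855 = 1.68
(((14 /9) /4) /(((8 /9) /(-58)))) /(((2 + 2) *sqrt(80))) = -203 *sqrt(5) /640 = -0.71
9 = 9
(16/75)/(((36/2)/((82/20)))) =164/3375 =0.05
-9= -9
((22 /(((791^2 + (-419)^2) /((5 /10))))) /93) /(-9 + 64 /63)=-231 /12493766506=-0.00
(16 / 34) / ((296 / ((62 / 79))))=62 / 49691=0.00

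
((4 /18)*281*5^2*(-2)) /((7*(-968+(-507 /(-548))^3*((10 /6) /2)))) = 9248642470400 /20058174089541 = 0.46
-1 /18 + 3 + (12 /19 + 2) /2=1457 /342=4.26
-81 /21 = -27 /7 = -3.86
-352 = -352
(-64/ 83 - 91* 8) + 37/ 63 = -3807673/ 5229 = -728.18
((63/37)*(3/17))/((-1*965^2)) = -189/585740525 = -0.00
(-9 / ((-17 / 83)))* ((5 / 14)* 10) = 18675 / 119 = 156.93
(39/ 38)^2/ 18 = 169/ 2888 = 0.06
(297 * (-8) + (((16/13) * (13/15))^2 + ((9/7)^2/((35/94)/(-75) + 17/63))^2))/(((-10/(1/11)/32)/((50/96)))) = 1584162884643044/4475967904485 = 353.93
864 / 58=432 / 29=14.90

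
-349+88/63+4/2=-21773/63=-345.60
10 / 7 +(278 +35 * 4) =2936 / 7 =419.43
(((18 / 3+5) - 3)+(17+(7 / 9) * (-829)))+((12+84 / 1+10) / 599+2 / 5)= -16690558 / 26955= -619.20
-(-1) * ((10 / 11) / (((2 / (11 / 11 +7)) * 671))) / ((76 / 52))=520 / 140239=0.00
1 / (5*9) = 1 / 45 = 0.02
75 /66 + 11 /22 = 1.64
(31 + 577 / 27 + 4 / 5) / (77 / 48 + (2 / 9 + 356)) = 114848 / 772905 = 0.15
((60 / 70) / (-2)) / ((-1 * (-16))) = -3 / 112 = -0.03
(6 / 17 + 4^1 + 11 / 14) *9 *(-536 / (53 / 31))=-91446156 / 6307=-14499.15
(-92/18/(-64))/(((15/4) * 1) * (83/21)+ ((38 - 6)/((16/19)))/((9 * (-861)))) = 19803/3674024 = 0.01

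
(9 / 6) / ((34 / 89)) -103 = -6737 / 68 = -99.07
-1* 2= -2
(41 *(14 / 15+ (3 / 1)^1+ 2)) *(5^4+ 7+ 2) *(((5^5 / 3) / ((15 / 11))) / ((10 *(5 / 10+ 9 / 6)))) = 318101575 / 54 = 5890769.91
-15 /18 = -5 /6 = -0.83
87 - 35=52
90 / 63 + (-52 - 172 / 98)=-2564 / 49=-52.33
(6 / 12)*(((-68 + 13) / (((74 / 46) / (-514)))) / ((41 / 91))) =29584555 / 1517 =19502.01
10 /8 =5 /4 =1.25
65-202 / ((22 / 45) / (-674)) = 3064045 / 11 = 278549.55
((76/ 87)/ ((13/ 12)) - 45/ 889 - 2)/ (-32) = 417015/ 10724896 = 0.04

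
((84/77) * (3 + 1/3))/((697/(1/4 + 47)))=1890/7667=0.25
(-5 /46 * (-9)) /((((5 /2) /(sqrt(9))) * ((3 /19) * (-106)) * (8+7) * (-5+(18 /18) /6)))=171 /176755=0.00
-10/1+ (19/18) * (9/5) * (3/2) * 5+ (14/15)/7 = 263/60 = 4.38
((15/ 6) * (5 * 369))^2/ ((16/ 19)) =1616911875/ 64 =25264248.05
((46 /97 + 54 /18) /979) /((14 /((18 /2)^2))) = 27297 /1329482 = 0.02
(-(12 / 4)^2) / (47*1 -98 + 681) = -1 / 70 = -0.01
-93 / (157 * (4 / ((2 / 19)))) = -93 / 5966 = -0.02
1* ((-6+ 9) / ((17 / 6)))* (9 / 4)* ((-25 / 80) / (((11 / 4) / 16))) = -4.33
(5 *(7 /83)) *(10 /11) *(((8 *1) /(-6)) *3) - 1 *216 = -217.53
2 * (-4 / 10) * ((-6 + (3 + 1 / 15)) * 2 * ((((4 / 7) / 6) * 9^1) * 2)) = 1408 / 175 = 8.05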